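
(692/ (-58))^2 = 119716/ 841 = 142.35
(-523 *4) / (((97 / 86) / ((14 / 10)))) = -1259384 / 485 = -2596.67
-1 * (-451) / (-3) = -451 / 3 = -150.33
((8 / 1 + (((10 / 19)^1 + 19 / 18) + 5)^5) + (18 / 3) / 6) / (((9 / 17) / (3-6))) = -983201908248406763 / 14036272305696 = -70047.22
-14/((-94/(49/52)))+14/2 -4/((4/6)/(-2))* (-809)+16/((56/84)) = -23650245/2444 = -9676.86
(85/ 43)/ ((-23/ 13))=-1105/ 989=-1.12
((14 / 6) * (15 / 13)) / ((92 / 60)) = 525 / 299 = 1.76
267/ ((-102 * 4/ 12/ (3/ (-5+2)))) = 267/ 34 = 7.85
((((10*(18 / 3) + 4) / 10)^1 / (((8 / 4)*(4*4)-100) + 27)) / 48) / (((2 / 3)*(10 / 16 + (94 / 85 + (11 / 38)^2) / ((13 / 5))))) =-638248 / 141644135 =-0.00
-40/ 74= -20/ 37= -0.54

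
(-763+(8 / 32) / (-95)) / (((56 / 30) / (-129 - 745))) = 20005929 / 56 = 357248.73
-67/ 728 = -0.09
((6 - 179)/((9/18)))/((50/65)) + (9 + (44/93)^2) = -19052716/43245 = -440.58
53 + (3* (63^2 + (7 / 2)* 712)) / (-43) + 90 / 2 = -15169 / 43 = -352.77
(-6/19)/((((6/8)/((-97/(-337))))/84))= -65184/6403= -10.18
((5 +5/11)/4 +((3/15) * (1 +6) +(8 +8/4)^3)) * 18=992736/55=18049.75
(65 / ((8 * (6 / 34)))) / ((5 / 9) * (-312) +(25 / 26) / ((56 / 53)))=-40222 / 150629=-0.27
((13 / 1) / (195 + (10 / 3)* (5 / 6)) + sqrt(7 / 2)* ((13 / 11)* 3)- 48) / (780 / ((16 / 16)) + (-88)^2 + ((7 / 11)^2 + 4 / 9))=-13273821 / 2360676940 + 3861* sqrt(14) / 18567122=-0.00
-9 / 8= -1.12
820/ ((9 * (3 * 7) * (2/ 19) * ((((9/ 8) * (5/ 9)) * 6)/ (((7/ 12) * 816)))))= 5231.80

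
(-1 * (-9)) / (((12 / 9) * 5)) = 27 / 20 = 1.35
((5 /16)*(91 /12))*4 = 9.48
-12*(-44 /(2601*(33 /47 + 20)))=8272 /843591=0.01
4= 4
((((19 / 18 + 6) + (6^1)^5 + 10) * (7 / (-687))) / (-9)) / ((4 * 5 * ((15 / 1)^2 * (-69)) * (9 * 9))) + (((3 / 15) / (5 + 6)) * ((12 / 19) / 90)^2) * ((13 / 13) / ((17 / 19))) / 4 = -1000690861 / 9945201401091000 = -0.00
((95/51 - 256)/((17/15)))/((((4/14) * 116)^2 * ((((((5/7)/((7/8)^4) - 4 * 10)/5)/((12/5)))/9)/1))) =288196402221/506941882240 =0.57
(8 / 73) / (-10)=-4 / 365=-0.01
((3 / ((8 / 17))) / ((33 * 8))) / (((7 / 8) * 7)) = 17 / 4312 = 0.00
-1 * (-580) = 580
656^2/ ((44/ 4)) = 430336/ 11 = 39121.45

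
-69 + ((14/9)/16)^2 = -68.99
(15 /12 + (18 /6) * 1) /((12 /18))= 51 /8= 6.38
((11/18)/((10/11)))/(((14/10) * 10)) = 121/2520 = 0.05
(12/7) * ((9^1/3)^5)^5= 10167463313316/7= 1452494759045.14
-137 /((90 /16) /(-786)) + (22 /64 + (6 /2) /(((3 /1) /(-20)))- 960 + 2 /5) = 8718821 /480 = 18164.21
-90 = -90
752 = 752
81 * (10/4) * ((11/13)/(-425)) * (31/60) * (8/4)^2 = -9207/11050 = -0.83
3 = 3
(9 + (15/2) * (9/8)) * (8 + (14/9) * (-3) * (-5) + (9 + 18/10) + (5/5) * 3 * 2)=33573/40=839.32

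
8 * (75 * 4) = 2400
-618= -618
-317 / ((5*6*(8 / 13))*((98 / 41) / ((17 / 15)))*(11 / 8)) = -2872337 / 485100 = -5.92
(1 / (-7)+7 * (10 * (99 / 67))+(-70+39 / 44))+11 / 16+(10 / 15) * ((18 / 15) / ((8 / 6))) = 14636637 / 412720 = 35.46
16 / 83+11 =929 / 83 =11.19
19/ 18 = 1.06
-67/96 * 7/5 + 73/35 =745/672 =1.11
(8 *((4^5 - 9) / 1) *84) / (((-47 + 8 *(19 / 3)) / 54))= 110496960 / 11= 10045178.18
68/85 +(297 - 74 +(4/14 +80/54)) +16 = 228281/945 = 241.57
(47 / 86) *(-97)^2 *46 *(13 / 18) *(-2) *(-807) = 35568438113 / 129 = 275724326.46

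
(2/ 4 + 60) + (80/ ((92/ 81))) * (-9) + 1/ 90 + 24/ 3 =-585191/ 1035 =-565.40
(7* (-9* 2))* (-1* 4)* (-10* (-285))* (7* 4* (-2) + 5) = -73256400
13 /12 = 1.08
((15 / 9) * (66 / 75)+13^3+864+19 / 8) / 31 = 367781 / 3720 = 98.87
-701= -701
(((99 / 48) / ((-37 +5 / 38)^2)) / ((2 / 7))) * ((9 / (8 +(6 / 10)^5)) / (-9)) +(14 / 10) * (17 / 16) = 1964495107589 / 1321252950480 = 1.49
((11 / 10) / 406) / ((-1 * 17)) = -11 / 69020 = -0.00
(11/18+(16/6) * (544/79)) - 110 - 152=-345583/1422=-243.03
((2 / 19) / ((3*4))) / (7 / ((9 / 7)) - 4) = 3 / 494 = 0.01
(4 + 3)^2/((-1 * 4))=-49/4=-12.25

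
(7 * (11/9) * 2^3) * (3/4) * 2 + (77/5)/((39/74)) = 25718/195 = 131.89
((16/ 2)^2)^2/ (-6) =-2048/ 3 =-682.67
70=70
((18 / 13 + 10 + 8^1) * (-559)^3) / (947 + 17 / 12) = -40632529392 / 11381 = -3570207.31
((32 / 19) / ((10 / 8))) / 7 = 128 / 665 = 0.19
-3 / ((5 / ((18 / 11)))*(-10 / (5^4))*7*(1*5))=1.75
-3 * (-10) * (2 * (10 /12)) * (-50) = -2500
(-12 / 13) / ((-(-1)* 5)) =-12 / 65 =-0.18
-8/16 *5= -5/2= -2.50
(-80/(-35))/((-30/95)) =-7.24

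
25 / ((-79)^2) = 25 / 6241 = 0.00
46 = 46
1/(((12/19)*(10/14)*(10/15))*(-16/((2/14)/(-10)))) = 19/6400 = 0.00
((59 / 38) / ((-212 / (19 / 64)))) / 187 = -59 / 5074432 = -0.00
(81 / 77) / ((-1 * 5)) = -81 / 385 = -0.21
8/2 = 4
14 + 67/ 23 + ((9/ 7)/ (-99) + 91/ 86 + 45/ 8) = 23.58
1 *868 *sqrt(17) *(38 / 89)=32984 *sqrt(17) / 89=1528.05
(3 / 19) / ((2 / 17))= 51 / 38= 1.34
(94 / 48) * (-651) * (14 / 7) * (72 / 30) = -30597 / 5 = -6119.40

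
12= 12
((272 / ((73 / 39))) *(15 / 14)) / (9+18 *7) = 1768 / 1533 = 1.15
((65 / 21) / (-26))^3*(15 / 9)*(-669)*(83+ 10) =4320625 / 24696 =174.95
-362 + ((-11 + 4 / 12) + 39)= -1001 / 3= -333.67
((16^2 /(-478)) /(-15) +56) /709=200888 /2541765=0.08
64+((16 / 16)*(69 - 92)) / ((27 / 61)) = 325 / 27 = 12.04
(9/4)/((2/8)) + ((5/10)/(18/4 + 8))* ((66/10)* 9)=1422/125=11.38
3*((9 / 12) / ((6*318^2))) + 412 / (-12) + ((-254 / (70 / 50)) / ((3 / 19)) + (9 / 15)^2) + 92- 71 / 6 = -52045016993 / 47191200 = -1102.85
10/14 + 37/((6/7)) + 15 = 2473/42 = 58.88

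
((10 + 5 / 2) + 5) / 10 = 7 / 4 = 1.75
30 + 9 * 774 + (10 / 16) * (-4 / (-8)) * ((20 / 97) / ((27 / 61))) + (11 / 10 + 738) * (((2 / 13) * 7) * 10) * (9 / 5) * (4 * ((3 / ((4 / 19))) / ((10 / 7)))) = 1970130328717 / 3404700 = 578650.20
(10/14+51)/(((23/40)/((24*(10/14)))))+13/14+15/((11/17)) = 38824993/24794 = 1565.90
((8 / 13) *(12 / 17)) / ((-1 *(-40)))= 12 / 1105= 0.01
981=981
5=5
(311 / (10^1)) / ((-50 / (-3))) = 933 / 500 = 1.87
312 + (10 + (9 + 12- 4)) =339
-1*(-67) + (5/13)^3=67.06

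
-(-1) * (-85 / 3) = -85 / 3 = -28.33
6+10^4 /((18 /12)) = 20018 /3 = 6672.67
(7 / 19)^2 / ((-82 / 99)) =-4851 / 29602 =-0.16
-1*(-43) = 43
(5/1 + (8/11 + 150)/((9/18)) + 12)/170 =3503/1870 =1.87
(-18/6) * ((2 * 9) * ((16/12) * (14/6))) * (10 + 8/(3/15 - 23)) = -30800/19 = -1621.05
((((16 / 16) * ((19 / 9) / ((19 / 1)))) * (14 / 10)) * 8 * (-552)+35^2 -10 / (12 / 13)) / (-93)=-15817 / 2790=-5.67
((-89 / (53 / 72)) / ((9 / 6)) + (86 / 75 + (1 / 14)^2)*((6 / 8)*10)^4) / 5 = 592309533 / 831040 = 712.73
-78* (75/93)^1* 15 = -29250/31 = -943.55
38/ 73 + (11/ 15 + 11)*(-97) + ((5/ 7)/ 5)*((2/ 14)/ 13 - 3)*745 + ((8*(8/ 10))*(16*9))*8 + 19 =828099719/ 139503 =5936.07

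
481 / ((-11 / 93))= -44733 / 11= -4066.64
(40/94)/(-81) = -20/3807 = -0.01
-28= -28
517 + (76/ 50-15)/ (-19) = 517.71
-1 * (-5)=5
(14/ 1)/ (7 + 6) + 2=40/ 13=3.08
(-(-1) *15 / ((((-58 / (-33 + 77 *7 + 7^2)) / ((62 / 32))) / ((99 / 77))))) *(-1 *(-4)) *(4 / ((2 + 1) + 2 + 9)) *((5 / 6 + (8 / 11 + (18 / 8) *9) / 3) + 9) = -6875.57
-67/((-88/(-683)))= -45761/88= -520.01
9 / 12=3 / 4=0.75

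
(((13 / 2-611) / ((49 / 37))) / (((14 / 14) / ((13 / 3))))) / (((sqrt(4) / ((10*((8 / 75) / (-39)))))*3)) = 59644 / 6615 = 9.02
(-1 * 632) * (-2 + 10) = -5056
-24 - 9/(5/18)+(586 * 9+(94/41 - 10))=1068028/205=5209.89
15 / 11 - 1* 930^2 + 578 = -9507527 / 11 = -864320.64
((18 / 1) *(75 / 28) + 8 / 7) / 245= 691 / 3430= 0.20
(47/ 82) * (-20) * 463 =-217610/ 41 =-5307.56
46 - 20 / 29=1314 / 29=45.31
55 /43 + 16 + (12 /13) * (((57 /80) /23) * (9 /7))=31168157 /1799980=17.32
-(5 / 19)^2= -25 / 361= -0.07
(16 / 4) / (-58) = -2 / 29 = -0.07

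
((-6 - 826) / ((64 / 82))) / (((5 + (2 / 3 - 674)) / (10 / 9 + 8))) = 87412 / 6015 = 14.53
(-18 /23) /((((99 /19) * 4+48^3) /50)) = -475 /1342717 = -0.00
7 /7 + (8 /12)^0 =2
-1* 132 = -132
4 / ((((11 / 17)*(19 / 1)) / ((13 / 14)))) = 442 / 1463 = 0.30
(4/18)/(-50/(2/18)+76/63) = -7/14137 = -0.00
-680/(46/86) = -29240/23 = -1271.30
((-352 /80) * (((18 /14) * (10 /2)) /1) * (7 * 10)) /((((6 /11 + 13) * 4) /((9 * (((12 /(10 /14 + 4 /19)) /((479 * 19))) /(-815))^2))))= -7683984 /7634317573293505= -0.00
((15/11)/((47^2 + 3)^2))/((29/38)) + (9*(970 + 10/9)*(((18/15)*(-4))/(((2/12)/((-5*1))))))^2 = 1236171657772825805085/780424568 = 1583973273600.00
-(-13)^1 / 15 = 0.87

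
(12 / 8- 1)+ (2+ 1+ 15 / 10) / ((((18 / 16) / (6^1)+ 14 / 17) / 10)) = 4951 / 110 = 45.01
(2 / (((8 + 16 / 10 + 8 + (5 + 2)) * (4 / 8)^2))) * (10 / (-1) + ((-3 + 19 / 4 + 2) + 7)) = 10 / 41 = 0.24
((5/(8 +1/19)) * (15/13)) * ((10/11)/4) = 2375/14586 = 0.16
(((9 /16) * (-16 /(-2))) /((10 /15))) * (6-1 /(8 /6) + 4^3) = 7479 /16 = 467.44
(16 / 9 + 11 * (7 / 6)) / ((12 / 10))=1315 / 108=12.18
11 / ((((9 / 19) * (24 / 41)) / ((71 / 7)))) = 608399 / 1512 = 402.38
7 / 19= 0.37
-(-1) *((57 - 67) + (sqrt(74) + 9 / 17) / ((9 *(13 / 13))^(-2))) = 559 / 17 + 81 *sqrt(74) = 729.67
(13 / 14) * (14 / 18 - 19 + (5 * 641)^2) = 1201824793 / 126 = 9538292.01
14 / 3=4.67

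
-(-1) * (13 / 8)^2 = 169 / 64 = 2.64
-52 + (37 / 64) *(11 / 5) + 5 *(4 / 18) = -142897 / 2880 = -49.62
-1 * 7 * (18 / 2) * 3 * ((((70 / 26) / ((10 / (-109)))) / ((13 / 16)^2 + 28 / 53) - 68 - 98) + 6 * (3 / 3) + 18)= 31504.91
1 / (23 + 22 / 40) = 20 / 471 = 0.04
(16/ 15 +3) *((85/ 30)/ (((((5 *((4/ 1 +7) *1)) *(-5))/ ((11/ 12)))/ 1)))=-0.04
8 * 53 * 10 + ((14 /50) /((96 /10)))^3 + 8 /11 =644861955773 /152064000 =4240.73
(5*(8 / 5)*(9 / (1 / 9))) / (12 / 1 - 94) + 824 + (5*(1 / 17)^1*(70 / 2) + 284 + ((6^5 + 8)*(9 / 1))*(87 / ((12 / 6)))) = 2124836835 / 697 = 3048546.39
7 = 7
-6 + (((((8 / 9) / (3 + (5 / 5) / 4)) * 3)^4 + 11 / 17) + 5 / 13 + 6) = 58399988 / 39328497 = 1.48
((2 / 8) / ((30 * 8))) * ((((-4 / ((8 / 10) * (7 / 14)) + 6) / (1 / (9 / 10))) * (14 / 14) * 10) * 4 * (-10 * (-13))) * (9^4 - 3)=-127881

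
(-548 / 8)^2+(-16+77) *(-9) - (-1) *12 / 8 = 16579 / 4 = 4144.75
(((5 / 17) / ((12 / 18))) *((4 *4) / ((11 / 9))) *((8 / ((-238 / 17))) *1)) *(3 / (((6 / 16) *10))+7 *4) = -124416 / 1309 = -95.05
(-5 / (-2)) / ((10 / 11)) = 11 / 4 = 2.75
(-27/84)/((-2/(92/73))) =207/1022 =0.20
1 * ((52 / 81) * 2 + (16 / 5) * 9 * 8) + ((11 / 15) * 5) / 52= 4880749 / 21060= 231.75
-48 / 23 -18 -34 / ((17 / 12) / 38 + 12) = -2892510 / 126247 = -22.91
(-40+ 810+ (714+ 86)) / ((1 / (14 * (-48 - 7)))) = -1208900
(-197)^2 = 38809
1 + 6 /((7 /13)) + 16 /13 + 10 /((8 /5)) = 7143 /364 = 19.62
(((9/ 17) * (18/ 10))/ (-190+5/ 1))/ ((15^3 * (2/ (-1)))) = 3/ 3931250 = 0.00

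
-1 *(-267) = 267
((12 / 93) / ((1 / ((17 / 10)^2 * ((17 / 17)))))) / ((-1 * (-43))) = 289 / 33325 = 0.01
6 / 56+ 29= 29.11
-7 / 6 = -1.17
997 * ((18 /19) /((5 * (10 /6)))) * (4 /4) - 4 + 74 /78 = 2043157 /18525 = 110.29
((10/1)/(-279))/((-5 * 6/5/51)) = 85/279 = 0.30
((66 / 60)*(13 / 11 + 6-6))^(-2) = 100 / 169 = 0.59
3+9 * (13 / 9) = 16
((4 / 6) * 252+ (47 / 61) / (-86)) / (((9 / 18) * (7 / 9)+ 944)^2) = 142767522 / 757957820623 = 0.00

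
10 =10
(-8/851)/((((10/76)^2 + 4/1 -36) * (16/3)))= 2166/39301733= 0.00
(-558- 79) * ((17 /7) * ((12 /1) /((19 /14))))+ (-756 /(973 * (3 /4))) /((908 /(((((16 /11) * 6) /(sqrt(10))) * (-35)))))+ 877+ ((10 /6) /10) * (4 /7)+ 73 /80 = -408599273 /31920+ 12096 * sqrt(10) /347083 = -12800.62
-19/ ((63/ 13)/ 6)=-494/ 21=-23.52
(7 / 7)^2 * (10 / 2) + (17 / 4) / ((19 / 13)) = 601 / 76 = 7.91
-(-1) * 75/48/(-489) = -25/7824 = -0.00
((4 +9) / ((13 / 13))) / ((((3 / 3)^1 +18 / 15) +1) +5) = 65 / 41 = 1.59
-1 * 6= -6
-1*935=-935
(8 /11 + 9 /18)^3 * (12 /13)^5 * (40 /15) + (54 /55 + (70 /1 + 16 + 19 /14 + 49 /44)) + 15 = 7455296595501 /69186737620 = 107.76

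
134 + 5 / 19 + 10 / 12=15401 / 114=135.10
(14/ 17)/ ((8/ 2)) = 0.21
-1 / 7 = -0.14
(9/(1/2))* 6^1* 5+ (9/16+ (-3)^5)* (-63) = 253017/16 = 15813.56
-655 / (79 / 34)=-22270 / 79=-281.90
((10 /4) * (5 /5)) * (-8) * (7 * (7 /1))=-980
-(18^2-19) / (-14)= 305 / 14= 21.79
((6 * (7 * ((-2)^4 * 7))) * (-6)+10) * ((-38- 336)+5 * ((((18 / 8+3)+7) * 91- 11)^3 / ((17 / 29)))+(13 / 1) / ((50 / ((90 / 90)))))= -4400831969371153229 / 13600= -323590585983173.03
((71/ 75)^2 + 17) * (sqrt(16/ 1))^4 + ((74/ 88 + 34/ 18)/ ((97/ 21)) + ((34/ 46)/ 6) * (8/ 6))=843383997073/ 184057500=4582.18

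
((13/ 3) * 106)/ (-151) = -1378/ 453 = -3.04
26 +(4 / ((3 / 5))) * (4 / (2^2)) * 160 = 3278 / 3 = 1092.67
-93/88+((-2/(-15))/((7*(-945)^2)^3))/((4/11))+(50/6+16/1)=23.28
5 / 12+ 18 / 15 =97 / 60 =1.62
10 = 10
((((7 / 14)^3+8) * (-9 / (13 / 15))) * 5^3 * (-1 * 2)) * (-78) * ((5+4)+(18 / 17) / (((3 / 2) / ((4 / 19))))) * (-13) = 126409359375 / 646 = 195680122.87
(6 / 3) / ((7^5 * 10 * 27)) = 1 / 2268945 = 0.00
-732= -732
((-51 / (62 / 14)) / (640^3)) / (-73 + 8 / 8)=119 / 195035136000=0.00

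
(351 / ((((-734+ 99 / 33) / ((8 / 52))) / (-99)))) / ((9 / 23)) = 13662 / 731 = 18.69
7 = 7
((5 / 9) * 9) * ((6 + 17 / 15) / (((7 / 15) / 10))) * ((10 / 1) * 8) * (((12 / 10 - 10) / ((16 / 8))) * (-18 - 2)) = 37664000 / 7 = 5380571.43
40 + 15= 55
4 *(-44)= -176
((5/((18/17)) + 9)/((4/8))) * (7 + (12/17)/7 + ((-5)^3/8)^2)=472623385/68544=6895.18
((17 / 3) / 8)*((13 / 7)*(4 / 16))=221 / 672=0.33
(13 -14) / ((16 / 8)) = -1 / 2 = -0.50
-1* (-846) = 846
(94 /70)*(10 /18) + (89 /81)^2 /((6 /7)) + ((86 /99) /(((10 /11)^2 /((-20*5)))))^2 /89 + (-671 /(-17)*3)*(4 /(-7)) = 24444072787 /416925306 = 58.63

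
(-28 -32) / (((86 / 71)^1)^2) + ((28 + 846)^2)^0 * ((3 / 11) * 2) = -820671 / 20339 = -40.35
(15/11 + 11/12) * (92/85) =6923/2805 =2.47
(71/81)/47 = 0.02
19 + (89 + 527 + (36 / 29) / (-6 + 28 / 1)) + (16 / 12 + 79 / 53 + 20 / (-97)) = 3137316596 / 4919937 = 637.67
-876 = -876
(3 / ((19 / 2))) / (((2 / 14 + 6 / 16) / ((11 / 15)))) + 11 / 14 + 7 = 317543 / 38570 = 8.23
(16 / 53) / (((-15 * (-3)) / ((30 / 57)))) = 32 / 9063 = 0.00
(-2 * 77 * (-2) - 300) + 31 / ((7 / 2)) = 118 / 7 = 16.86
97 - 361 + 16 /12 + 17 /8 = -6253 /24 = -260.54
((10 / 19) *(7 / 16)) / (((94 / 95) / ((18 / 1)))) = 1575 / 376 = 4.19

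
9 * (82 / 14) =369 / 7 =52.71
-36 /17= -2.12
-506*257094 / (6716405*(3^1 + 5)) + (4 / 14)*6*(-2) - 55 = -5721676027 / 94029670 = -60.85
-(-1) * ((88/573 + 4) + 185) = 189.15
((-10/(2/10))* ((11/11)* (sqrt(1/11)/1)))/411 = -50* sqrt(11)/4521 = -0.04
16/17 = 0.94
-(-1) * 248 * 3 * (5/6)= 620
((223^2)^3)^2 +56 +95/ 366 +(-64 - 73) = 5535278057381481775888002644735/ 366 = 15123710539293666054338800000.00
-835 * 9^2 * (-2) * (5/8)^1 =338175/4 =84543.75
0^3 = 0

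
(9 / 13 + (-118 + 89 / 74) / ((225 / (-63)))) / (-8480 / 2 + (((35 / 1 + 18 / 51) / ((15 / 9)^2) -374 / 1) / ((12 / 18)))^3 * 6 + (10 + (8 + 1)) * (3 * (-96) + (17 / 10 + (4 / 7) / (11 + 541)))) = -2382361165721250 / 68116876166542997793623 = -0.00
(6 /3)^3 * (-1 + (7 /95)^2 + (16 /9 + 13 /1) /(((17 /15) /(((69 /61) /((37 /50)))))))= 52459748848 /346280225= 151.50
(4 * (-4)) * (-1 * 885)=14160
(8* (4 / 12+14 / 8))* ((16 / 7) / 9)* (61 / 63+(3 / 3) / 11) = 587200 / 130977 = 4.48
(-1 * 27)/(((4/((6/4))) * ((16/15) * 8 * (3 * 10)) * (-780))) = 27/532480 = 0.00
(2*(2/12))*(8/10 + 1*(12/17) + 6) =638/255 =2.50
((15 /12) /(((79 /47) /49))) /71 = 11515 /22436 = 0.51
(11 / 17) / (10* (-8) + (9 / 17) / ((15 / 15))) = -11 / 1351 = -0.01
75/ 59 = 1.27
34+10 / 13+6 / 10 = 2299 / 65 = 35.37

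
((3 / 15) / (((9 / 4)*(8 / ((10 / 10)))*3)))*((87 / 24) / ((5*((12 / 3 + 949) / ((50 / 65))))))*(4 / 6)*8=58 / 5017545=0.00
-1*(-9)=9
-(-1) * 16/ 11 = 16/ 11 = 1.45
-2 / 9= -0.22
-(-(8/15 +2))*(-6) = -76/5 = -15.20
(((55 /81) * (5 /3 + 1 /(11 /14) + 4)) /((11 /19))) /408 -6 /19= -6130159 /20721096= -0.30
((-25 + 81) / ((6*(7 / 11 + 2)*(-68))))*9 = -231 / 493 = -0.47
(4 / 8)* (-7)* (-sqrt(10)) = 7* sqrt(10) / 2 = 11.07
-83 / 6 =-13.83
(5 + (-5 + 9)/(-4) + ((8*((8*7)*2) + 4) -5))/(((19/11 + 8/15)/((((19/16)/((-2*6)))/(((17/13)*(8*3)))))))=-12212915/9739776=-1.25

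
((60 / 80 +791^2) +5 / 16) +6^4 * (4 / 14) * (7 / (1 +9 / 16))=250936377 / 400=627340.94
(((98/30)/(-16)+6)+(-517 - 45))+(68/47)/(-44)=-69017893/124080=-556.24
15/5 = 3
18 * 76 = 1368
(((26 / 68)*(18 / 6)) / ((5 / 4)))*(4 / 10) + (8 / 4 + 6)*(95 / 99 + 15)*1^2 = 5387444 / 42075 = 128.04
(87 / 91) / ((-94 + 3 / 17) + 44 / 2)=-493 / 37037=-0.01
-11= -11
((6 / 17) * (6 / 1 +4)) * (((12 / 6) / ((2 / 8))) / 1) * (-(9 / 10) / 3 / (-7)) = 144 / 119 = 1.21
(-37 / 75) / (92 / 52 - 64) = 481 / 60675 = 0.01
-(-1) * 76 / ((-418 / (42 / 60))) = -7 / 55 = -0.13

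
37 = 37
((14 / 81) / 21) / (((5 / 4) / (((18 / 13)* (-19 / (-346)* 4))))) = 0.00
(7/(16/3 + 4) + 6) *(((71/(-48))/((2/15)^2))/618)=-47925/52736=-0.91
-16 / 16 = -1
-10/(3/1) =-10/3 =-3.33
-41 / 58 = -0.71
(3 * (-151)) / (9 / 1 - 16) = 453 / 7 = 64.71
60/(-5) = -12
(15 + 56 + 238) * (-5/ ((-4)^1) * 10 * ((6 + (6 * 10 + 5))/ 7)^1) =548475/ 14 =39176.79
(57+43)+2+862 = 964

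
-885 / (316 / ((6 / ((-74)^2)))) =-2655 / 865208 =-0.00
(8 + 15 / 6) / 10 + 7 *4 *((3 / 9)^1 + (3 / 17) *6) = 40831 / 1020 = 40.03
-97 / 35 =-2.77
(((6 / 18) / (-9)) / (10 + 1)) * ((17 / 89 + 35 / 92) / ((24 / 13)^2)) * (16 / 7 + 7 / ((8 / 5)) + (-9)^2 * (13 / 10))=-1077793613 / 17052456960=-0.06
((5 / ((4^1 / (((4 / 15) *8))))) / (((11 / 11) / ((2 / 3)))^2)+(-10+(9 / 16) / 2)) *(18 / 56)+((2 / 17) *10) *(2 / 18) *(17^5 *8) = 11973548441 / 8064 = 1484815.03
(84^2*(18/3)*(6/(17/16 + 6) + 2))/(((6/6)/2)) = 27264384/113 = 241277.73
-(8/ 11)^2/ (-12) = 16/ 363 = 0.04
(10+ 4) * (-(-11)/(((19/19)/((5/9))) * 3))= 770/27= 28.52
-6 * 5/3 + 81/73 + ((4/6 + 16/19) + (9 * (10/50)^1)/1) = -116126/20805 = -5.58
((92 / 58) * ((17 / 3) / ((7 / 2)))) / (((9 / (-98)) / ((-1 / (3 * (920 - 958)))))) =-10948 / 44631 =-0.25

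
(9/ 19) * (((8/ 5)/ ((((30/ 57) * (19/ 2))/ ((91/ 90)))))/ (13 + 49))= 182/ 73625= 0.00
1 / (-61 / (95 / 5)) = -19 / 61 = -0.31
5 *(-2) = -10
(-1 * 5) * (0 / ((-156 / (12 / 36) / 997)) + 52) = -260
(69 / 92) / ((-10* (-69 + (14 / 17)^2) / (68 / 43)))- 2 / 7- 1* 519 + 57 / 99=-92484301181 / 178297350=-518.71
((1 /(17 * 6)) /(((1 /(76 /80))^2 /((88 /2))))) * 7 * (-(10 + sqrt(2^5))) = -27797 /1020 - 27797 * sqrt(2) /2550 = -42.67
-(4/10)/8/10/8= -1/1600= -0.00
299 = 299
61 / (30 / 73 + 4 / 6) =13359 / 236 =56.61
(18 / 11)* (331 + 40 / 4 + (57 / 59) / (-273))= 32954580 / 59059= 557.99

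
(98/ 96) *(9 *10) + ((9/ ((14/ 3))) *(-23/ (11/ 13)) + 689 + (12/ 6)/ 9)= 4039775/ 5544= 728.68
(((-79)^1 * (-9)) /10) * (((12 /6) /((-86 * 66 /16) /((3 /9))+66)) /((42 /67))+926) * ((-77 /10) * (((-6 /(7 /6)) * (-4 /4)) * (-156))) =1722472462152 /4235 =406723131.56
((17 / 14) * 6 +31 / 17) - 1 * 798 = -93878 / 119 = -788.89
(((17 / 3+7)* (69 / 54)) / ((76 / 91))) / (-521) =-2093 / 56268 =-0.04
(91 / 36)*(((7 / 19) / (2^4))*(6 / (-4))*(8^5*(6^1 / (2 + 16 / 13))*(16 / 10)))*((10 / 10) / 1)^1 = -2422784 / 285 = -8501.00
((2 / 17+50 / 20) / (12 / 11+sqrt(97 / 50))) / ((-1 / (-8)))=-2349600 / 77129+215380 * sqrt(194) / 77129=8.43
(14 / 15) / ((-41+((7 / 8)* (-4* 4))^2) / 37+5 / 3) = 259 / 1625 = 0.16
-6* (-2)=12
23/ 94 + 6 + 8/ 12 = 1949/ 282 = 6.91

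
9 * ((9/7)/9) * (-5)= -45/7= -6.43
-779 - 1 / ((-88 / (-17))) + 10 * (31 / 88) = -775.67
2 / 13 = 0.15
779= 779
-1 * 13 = -13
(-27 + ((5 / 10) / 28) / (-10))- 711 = -413281 / 560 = -738.00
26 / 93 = 0.28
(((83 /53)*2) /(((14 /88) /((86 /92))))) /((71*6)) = 78518 /1817529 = 0.04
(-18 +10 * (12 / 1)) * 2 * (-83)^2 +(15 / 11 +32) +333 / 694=10728746065 / 7634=1405389.84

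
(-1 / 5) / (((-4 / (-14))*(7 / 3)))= -3 / 10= -0.30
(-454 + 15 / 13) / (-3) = 5887 / 39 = 150.95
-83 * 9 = -747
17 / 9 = 1.89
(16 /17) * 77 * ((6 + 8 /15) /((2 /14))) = 3314.32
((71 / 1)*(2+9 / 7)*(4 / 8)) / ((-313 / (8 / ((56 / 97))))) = -5.16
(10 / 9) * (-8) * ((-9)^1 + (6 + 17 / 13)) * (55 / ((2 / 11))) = 532400 / 117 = 4550.43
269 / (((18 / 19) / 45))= 25555 / 2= 12777.50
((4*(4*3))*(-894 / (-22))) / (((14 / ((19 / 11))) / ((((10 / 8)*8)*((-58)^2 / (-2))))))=-3428454240 / 847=-4047761.79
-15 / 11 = -1.36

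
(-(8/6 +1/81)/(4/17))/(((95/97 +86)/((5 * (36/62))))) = -898705/4707846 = -0.19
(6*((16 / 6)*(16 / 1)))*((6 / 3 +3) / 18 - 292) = -672128 / 9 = -74680.89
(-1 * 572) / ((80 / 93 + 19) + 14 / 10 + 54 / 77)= -5120115 / 196583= -26.05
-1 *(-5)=5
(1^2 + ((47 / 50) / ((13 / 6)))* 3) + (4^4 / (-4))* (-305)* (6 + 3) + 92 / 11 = 628094128 / 3575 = 175690.67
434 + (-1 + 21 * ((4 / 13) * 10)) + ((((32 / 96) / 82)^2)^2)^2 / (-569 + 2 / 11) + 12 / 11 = 498.71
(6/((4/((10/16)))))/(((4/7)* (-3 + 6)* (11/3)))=105/704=0.15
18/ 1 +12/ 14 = 132/ 7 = 18.86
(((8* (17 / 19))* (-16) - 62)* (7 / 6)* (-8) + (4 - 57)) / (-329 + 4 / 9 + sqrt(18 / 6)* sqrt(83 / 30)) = -4.90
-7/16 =-0.44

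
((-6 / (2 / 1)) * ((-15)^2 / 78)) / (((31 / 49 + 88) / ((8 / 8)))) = -11025 / 112918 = -0.10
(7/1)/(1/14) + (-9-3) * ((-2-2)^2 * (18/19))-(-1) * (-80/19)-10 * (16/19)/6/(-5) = -5006/57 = -87.82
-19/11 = -1.73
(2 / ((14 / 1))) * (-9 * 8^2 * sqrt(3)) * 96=-55296 * sqrt(3) / 7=-13682.21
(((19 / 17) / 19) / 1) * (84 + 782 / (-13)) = 310 / 221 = 1.40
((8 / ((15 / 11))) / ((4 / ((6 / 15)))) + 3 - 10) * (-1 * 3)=481 / 25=19.24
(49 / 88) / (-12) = -49 / 1056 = -0.05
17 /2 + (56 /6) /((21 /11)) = 241 /18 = 13.39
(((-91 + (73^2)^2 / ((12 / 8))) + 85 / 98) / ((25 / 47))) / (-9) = -261603350639 / 66150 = -3954699.18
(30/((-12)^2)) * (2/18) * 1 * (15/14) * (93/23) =775/7728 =0.10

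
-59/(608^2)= -59/369664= -0.00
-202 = -202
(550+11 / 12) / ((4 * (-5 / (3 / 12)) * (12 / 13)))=-85943 / 11520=-7.46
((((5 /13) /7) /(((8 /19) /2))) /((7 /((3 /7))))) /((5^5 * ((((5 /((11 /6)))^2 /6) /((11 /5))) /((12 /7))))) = 75867 /4877031250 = 0.00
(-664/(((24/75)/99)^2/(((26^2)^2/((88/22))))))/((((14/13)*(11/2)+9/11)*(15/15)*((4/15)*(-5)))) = 6229586210079375/7712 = 807778294875.44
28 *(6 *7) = 1176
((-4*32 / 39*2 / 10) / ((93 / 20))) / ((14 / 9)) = -256 / 2821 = -0.09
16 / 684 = 4 / 171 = 0.02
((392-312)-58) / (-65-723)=-0.03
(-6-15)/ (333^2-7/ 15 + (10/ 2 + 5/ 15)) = -0.00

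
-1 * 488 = -488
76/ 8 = 19/ 2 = 9.50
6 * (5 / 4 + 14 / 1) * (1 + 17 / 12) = 1769 / 8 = 221.12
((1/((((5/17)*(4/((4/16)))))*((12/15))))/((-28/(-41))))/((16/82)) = 28577/14336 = 1.99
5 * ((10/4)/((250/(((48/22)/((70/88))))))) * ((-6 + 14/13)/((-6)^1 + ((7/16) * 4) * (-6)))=1024/25025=0.04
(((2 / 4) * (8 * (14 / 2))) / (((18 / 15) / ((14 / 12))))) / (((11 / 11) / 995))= 243775 / 9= 27086.11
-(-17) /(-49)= -17 /49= -0.35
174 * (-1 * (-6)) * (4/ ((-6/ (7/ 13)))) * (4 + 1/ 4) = -1592.77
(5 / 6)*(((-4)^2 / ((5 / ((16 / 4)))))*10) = 320 / 3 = 106.67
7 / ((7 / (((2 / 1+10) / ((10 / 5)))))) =6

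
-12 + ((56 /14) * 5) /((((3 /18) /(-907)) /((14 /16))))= -95247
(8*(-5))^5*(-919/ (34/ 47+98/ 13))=7187315200000/ 631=11390356893.82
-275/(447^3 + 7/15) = -4125/1339719352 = -0.00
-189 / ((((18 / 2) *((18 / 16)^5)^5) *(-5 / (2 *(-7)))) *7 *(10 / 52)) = -13751531198116406862282752 / 5982483230765438239752075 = -2.30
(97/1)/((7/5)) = 485/7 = 69.29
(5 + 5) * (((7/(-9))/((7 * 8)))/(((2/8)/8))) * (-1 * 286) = 1271.11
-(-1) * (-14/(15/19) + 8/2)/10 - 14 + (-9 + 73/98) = -173669/7350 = -23.63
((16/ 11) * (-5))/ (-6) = 1.21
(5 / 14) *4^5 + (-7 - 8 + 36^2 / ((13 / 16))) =177067 / 91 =1945.79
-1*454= -454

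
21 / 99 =7 / 33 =0.21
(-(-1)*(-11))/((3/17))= -187/3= -62.33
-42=-42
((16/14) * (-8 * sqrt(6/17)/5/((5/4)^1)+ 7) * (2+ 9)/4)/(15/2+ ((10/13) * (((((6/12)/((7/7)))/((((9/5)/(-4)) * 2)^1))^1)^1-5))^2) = 602316/705335-19274112 * sqrt(102)/2098371625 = 0.76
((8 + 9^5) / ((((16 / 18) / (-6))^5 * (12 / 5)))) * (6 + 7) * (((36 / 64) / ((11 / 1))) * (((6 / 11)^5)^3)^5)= -57941356970055932306611500261993401937197599742790640514544571514880 / 13990849085345713394746437700066125438319102970370693158159903243974930824335761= -0.00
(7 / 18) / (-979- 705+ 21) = -7 / 29934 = -0.00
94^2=8836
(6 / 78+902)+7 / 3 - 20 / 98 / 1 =1727938 / 1911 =904.21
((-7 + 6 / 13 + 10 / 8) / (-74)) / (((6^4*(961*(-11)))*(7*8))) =-25 / 268380822528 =-0.00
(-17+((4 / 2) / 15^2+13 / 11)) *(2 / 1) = -78256 / 2475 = -31.62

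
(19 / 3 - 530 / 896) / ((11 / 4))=7717 / 3696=2.09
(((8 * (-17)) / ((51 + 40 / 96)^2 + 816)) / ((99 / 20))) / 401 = -43520 / 2197529323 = -0.00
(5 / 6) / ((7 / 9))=15 / 14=1.07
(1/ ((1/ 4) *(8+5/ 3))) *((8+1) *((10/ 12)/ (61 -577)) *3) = -45/ 2494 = -0.02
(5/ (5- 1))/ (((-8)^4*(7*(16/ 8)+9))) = 5/ 376832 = 0.00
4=4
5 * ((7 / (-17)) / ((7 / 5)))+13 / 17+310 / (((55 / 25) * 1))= 26218 / 187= 140.20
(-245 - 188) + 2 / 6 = -1298 / 3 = -432.67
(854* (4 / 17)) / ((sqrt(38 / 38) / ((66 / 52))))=56364 / 221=255.04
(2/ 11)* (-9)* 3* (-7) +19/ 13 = 5123/ 143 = 35.83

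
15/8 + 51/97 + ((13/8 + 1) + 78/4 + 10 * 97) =96469/97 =994.53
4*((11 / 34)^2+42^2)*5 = 10196525 / 289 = 35282.09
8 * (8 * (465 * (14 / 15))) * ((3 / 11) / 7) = 11904 / 11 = 1082.18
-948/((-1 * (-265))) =-948/265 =-3.58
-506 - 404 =-910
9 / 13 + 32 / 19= 587 / 247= 2.38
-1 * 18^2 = -324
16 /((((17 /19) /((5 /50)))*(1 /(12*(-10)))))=-3648 /17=-214.59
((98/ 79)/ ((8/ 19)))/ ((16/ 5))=4655/ 5056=0.92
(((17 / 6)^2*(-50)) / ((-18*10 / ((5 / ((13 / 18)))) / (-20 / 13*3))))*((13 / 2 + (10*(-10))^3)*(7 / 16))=505746712625 / 16224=31172751.02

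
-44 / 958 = -22 / 479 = -0.05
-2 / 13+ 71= 921 / 13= 70.85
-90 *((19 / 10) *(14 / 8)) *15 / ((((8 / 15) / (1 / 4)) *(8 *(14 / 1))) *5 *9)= -855 / 2048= -0.42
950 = 950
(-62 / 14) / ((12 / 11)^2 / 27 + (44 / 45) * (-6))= 56265 / 73976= 0.76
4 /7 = 0.57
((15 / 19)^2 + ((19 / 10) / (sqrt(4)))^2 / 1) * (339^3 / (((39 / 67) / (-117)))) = -1725246067428099 / 144400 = -11947687447.56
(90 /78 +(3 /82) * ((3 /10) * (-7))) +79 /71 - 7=-3640729 /756860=-4.81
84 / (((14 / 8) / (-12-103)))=-5520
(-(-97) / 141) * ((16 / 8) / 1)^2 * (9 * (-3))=-74.30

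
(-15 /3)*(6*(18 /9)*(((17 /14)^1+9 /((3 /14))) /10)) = -1815 /7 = -259.29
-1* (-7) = 7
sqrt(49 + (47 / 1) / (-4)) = sqrt(149) / 2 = 6.10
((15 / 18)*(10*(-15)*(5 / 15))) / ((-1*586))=0.07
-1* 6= -6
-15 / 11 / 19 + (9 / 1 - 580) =-119354 / 209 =-571.07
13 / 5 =2.60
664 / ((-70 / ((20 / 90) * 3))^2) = 664 / 11025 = 0.06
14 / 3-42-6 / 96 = -1795 / 48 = -37.40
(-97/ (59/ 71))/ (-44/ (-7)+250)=-48209/ 105846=-0.46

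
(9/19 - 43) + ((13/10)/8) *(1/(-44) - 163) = -69.02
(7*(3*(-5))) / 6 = -35 / 2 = -17.50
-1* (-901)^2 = -811801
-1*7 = -7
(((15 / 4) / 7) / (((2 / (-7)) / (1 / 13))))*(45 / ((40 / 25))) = -3375 / 832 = -4.06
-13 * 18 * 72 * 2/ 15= -11232/ 5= -2246.40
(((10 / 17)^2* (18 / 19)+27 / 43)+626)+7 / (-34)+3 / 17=296050901 / 472226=626.93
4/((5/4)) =16/5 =3.20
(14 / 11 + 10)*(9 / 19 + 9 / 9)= 3472 / 209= 16.61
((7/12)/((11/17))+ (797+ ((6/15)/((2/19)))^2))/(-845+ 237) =-2680727/2006400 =-1.34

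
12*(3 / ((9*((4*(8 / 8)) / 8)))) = 8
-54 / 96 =-0.56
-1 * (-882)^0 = -1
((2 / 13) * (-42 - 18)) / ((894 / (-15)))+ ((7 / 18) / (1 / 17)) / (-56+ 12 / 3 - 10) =104297 / 2161692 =0.05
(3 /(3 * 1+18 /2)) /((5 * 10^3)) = 1 /20000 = 0.00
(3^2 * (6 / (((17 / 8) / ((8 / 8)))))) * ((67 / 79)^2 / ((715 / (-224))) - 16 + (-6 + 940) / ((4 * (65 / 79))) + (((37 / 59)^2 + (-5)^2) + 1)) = 1972588952618136 / 264066414755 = 7470.05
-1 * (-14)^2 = -196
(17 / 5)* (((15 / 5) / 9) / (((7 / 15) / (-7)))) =-17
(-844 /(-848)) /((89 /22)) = 0.25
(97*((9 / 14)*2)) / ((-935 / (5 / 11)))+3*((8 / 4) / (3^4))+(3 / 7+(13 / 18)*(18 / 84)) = 928045 / 1555092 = 0.60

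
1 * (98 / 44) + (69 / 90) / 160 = 117853 / 52800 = 2.23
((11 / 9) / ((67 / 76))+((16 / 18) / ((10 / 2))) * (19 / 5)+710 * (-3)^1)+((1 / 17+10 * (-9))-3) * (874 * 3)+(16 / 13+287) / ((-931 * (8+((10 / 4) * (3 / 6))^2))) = -762458169048766 / 3101696325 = -245819.74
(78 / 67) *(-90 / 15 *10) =-4680 / 67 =-69.85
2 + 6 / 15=12 / 5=2.40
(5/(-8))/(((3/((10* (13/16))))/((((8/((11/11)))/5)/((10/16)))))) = -4.33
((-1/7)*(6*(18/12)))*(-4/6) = 6/7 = 0.86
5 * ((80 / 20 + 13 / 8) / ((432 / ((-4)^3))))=-25 / 6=-4.17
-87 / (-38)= 87 / 38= 2.29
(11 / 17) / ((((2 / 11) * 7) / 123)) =14883 / 238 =62.53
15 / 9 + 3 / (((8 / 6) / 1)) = 47 / 12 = 3.92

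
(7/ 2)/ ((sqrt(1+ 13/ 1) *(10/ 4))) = sqrt(14)/ 10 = 0.37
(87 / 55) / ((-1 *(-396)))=29 / 7260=0.00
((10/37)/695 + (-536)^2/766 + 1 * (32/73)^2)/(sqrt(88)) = 1969494306463 * sqrt(22)/230931778022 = 40.00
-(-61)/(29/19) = 1159/29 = 39.97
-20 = -20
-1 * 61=-61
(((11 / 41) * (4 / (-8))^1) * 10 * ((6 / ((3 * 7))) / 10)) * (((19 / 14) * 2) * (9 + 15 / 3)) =-418 / 287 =-1.46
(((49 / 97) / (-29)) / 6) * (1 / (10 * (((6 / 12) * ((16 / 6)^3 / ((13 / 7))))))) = -819 / 14402560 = -0.00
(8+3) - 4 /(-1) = 15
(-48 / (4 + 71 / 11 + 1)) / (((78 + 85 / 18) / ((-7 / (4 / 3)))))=396 / 1489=0.27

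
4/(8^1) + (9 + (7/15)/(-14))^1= 142/15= 9.47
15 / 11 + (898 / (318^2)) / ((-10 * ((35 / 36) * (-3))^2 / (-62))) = 259301747 / 189256375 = 1.37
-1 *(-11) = 11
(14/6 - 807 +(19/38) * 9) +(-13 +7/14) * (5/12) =-6443/8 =-805.38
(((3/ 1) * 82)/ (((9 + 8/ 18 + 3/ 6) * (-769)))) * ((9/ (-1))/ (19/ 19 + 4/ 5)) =22140/ 137651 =0.16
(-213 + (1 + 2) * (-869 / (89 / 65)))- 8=-189124 / 89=-2124.99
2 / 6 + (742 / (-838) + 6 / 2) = 2.45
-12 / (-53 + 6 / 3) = 4 / 17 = 0.24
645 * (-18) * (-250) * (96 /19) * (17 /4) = 1184220000 /19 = 62327368.42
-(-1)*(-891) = -891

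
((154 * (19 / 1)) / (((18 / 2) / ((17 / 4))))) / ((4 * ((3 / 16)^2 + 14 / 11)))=8754592 / 33147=264.11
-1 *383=-383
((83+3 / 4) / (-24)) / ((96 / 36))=-335 / 256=-1.31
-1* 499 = -499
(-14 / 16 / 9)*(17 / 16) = -0.10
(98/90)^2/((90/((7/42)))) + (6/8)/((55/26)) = 4291061/12028500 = 0.36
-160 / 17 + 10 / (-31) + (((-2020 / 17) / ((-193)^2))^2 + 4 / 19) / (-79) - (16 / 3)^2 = -6411570860573176318 / 167923692057955131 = -38.18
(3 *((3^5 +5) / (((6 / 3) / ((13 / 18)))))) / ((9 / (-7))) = -5642 / 27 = -208.96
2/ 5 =0.40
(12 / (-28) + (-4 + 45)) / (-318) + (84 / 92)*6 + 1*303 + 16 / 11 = 87237743 / 281589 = 309.81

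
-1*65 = -65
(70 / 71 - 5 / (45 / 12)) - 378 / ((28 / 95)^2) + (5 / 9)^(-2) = -1296706807 / 298200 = -4348.45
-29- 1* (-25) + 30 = 26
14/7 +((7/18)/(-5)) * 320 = -206/9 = -22.89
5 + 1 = 6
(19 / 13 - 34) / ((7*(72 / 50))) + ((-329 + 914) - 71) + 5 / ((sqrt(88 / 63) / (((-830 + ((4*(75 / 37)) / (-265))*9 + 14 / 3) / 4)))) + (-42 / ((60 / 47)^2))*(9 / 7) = 8692993 / 18200 - 1517830*sqrt(154) / 21571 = -395.56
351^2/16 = 123201/16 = 7700.06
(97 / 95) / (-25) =-97 / 2375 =-0.04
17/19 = 0.89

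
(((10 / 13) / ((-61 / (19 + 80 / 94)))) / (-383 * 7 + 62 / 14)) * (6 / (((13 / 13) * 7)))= 13995 / 174577364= 0.00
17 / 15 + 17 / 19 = 578 / 285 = 2.03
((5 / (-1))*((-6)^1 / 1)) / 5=6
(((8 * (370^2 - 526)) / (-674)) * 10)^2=29756588601600 / 113569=262013301.18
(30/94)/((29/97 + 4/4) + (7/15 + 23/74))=1615050/10507837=0.15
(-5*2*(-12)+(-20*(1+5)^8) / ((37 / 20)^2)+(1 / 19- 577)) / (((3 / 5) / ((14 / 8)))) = -1489328853005 / 52022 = -28628827.28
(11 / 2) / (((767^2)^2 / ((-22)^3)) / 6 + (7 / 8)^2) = -1405536 / 1384335594427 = -0.00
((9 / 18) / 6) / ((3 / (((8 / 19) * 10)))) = 0.12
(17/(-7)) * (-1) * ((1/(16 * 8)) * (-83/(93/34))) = -0.58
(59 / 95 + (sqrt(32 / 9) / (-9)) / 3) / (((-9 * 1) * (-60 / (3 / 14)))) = 59 / 239400 - sqrt(2) / 51030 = 0.00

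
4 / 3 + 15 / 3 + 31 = 112 / 3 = 37.33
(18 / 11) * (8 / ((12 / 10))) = 120 / 11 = 10.91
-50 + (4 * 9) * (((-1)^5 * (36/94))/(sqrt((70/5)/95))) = -85.91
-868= -868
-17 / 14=-1.21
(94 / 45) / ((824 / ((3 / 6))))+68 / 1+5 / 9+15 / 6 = 2634787 / 37080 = 71.06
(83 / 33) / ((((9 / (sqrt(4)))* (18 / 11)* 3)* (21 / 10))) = 830 / 15309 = 0.05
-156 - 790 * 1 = -946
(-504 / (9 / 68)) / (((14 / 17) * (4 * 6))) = -578 / 3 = -192.67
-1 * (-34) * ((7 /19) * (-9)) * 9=-19278 /19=-1014.63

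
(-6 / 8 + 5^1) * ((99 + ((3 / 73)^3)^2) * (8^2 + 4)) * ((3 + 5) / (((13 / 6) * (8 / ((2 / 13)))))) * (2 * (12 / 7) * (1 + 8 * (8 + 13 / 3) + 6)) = 131765190229937992320 / 179028389699887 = 736001.65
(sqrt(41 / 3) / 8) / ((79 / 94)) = 0.55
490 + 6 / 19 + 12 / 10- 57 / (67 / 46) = 2879408 / 6365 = 452.38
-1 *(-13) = 13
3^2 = 9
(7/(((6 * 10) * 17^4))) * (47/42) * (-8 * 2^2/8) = -47/7516890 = -0.00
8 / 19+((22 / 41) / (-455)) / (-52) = 3880449 / 9215570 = 0.42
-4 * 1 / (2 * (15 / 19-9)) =19 / 78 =0.24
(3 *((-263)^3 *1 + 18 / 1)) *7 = -382020009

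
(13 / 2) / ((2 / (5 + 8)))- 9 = 133 / 4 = 33.25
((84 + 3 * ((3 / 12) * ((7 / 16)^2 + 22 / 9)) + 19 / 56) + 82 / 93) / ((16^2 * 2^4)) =58128209 / 2730491904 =0.02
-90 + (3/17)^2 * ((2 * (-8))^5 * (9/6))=-14181786/289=-49071.92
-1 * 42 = -42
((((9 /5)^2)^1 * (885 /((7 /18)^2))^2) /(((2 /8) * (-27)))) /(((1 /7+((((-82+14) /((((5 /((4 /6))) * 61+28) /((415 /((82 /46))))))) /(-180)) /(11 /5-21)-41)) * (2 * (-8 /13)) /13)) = -7019852309984754396 /1652365117459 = -4248366.32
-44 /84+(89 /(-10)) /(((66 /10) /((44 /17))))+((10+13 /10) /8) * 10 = 28877 /2856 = 10.11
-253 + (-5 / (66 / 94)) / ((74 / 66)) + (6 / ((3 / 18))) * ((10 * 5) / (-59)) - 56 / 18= -5756000 / 19647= -292.97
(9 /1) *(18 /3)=54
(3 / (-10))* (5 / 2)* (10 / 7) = -15 / 14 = -1.07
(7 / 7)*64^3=262144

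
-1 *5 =-5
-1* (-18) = 18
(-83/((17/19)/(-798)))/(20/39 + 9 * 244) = 24539697/728144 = 33.70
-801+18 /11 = -799.36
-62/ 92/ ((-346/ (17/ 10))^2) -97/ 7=-53417341913/ 3854855200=-13.86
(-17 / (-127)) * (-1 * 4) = -68 / 127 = -0.54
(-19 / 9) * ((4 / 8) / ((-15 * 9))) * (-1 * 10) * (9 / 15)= -19 / 405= -0.05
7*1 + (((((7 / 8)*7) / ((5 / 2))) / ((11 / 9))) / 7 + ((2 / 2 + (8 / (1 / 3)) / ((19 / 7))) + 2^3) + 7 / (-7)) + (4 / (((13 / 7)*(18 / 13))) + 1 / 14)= 6782441 / 263340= 25.76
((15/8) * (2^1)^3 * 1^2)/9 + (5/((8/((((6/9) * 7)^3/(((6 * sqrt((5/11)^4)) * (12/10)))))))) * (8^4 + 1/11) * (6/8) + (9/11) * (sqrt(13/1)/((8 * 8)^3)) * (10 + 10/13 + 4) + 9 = 131183.55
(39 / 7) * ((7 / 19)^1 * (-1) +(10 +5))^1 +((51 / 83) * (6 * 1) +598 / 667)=27563950 / 320131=86.10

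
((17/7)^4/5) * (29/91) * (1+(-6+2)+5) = 4844218/1092455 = 4.43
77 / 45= 1.71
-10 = -10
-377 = -377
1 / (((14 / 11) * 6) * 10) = 0.01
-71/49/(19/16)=-1136/931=-1.22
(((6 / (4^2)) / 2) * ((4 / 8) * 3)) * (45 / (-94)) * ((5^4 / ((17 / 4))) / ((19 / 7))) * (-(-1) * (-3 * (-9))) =-47840625 / 242896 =-196.96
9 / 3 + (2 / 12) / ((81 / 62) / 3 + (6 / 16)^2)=11279 / 3429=3.29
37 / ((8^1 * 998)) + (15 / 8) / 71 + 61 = 34596301 / 566864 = 61.03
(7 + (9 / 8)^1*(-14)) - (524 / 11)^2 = -1102539 / 484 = -2277.97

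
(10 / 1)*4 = 40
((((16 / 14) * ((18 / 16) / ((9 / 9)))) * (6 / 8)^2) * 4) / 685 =81 / 19180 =0.00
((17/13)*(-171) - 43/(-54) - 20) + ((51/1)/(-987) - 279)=-120530227/230958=-521.87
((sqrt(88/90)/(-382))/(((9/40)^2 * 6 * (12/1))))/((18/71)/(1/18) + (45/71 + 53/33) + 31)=-0.00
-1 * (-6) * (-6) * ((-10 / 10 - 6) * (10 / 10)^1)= 252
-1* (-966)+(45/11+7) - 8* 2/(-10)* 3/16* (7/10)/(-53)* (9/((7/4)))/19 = 270580603/276925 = 977.09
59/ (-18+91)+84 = 6191/ 73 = 84.81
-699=-699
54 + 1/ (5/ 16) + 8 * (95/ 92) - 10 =6378/ 115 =55.46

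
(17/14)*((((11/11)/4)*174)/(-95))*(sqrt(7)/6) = -493*sqrt(7)/5320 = -0.25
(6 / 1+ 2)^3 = 512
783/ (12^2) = 87/ 16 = 5.44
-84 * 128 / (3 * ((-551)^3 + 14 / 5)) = 17920 / 836420741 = 0.00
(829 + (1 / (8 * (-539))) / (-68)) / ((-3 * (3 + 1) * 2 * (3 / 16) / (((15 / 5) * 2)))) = -81025355 / 73304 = -1105.33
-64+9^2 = 17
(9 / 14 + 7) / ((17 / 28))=12.59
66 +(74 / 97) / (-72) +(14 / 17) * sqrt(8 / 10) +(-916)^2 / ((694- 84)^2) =28 * sqrt(5) / 85 +22168711763 / 324843300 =68.98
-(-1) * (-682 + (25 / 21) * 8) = -14122 / 21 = -672.48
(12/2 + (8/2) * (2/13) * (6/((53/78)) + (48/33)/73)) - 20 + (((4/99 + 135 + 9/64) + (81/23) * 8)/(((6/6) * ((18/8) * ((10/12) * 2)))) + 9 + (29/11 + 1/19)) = 46.70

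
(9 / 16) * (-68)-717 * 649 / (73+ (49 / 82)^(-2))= -4496903673 / 727988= -6177.17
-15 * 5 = -75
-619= -619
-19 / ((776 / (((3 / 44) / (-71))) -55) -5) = 57 / 2424404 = 0.00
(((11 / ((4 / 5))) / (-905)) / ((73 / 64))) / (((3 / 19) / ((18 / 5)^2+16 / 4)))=-1417856 / 990975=-1.43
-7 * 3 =-21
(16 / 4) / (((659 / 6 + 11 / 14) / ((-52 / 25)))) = -4368 / 58075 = -0.08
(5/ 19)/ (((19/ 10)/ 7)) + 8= 3238/ 361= 8.97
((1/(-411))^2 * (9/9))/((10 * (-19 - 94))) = -1/190880730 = -0.00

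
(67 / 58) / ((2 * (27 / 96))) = 536 / 261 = 2.05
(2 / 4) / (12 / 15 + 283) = 5 / 2838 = 0.00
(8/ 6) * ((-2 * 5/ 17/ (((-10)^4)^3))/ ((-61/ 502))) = 251/ 38887500000000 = 0.00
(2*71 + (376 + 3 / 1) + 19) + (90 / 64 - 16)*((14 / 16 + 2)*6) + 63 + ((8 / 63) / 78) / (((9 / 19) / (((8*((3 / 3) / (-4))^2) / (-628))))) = 156092945885 / 444382848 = 351.26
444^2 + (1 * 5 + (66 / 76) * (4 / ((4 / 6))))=3745778 / 19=197146.21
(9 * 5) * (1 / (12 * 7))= 15 / 28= 0.54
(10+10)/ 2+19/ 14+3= 201/ 14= 14.36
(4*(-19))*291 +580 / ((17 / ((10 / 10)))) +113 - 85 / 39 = -14566814 / 663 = -21971.06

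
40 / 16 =5 / 2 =2.50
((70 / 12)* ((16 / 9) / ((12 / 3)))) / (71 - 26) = 14 / 243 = 0.06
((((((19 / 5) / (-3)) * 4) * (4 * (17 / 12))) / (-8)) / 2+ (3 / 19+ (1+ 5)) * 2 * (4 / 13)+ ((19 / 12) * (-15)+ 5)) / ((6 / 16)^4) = -46108672 / 69255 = -665.78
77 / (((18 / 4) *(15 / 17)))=2618 / 135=19.39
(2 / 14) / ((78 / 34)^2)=289 / 10647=0.03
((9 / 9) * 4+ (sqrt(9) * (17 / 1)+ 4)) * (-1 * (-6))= 354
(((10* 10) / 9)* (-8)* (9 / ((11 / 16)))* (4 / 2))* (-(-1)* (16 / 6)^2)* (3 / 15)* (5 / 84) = -409600 / 2079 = -197.02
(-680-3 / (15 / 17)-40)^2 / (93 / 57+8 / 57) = 295331.99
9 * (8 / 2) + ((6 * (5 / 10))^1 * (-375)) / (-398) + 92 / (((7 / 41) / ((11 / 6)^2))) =1849.99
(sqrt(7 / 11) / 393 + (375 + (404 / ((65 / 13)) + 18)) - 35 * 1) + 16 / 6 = sqrt(77) / 4323 + 6622 / 15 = 441.47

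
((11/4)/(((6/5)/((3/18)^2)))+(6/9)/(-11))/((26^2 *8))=29/51397632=0.00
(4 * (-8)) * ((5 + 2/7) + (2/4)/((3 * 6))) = -10712/63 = -170.03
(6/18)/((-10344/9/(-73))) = 73/3448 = 0.02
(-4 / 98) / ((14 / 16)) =-16 / 343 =-0.05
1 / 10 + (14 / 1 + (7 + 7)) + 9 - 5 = 321 / 10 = 32.10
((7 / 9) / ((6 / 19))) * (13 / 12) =1729 / 648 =2.67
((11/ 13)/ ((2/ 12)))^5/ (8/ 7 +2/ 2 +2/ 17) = 149027576544/ 99877817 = 1492.10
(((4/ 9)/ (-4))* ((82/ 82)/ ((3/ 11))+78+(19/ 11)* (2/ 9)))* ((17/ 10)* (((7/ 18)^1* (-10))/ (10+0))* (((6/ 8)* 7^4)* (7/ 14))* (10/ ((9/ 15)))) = 11604477185/ 128304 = 90445.17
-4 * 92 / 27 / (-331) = 0.04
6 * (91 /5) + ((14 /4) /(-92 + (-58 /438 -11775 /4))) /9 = 622306592 /5698785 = 109.20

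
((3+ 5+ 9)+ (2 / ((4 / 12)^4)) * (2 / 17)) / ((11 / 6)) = 3678 / 187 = 19.67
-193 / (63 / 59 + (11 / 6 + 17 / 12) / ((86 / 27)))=-3917128 / 42381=-92.43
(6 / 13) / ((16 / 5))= 15 / 104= 0.14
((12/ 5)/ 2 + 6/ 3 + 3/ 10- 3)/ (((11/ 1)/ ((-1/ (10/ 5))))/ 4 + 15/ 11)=-11/ 91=-0.12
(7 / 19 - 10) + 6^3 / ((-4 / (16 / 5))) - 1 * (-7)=-16666 / 95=-175.43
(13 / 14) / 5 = 13 / 70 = 0.19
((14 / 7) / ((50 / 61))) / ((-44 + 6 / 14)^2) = 49 / 38125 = 0.00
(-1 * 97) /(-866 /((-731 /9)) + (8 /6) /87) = -9.08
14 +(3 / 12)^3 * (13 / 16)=14349 / 1024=14.01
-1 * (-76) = 76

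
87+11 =98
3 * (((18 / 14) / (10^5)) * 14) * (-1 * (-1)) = 27 / 50000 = 0.00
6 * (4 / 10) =12 / 5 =2.40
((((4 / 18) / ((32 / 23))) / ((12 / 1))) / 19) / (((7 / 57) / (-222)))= -851 / 672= -1.27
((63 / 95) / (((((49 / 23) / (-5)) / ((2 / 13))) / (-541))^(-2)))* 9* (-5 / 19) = -230071023 / 5589299788900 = -0.00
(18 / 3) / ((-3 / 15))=-30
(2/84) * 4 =2/21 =0.10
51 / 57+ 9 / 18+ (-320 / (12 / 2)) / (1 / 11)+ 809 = 25505 / 114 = 223.73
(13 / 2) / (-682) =-13 / 1364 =-0.01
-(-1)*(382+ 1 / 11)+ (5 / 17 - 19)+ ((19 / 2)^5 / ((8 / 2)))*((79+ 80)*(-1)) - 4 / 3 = -3075417.17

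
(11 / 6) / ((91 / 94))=517 / 273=1.89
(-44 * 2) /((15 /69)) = -2024 /5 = -404.80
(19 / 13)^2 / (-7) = -361 / 1183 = -0.31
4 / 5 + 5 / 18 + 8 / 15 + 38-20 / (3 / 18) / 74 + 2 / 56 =354547 / 9324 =38.03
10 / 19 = 0.53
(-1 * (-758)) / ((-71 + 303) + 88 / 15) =5685 / 1784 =3.19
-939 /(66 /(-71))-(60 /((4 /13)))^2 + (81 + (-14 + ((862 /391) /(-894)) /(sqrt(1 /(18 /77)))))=-812853 /22-431 * sqrt(154) /4485943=-36947.86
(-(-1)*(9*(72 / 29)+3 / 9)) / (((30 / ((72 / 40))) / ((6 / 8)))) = 5919 / 5800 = 1.02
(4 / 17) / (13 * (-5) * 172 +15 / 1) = -4 / 189805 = -0.00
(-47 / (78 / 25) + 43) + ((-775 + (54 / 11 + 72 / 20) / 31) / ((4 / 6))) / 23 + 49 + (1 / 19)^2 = 14582878213 / 552107985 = 26.41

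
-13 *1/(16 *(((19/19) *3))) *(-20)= 65/12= 5.42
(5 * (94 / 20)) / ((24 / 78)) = 76.38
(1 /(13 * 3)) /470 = 1 /18330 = 0.00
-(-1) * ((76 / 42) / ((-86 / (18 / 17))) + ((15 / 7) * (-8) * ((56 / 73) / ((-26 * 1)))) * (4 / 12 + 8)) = 4.19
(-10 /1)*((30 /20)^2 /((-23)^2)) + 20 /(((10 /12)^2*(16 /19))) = 180693 /5290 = 34.16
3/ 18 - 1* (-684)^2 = -2807135/ 6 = -467855.83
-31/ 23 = -1.35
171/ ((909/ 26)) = 494/ 101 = 4.89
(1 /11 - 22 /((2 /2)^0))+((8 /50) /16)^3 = -240999989 /11000000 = -21.91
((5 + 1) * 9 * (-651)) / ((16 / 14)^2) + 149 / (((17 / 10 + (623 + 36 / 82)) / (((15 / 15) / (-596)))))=-220750302091 / 8201824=-26914.78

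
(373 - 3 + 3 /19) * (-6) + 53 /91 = -2220.36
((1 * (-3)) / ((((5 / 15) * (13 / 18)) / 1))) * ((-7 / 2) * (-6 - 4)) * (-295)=1672650 / 13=128665.38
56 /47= 1.19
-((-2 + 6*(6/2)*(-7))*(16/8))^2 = -65536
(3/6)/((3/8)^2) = 32/9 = 3.56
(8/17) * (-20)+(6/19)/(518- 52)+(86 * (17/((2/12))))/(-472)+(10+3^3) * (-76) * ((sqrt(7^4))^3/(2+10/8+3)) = -11751795572793249/222014050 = -52932666.08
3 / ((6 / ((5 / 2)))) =1.25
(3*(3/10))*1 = 0.90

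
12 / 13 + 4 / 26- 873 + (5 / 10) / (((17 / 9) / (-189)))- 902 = -806187 / 442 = -1823.95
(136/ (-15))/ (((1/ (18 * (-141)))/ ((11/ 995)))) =1265616/ 4975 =254.40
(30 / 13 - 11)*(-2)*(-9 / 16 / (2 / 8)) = -1017 / 26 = -39.12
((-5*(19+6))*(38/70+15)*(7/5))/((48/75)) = -4250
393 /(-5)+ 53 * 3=402 /5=80.40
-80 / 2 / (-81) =40 / 81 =0.49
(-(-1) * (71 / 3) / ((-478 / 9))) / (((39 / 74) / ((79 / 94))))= -207533 / 292058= -0.71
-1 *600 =-600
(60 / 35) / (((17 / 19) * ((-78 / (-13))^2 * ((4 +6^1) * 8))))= 0.00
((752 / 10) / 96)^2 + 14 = 52609 / 3600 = 14.61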